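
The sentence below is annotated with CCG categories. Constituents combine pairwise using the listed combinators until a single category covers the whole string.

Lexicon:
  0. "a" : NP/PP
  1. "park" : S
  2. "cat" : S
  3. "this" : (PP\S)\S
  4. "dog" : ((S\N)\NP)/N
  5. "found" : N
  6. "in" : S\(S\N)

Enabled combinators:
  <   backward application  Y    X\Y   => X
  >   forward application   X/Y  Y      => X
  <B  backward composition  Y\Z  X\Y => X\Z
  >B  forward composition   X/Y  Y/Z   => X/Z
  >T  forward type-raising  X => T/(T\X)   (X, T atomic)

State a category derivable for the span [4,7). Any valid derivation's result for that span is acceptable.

S\NP

[0,7] S   <
  [0,4] NP   >
    [0,1] "a" : NP/PP
    [1,4] PP   >
      [1,2] PP/(PP\S)   >T
        [1,2] "park" : S
      [2,4] PP\S   <
        [2,3] "cat" : S
        [3,4] "this" : (PP\S)\S
  [4,7] S\NP   <B
    [4,6] (S\N)\NP   >
      [4,5] "dog" : ((S\N)\NP)/N
      [5,6] "found" : N
    [6,7] "in" : S\(S\N)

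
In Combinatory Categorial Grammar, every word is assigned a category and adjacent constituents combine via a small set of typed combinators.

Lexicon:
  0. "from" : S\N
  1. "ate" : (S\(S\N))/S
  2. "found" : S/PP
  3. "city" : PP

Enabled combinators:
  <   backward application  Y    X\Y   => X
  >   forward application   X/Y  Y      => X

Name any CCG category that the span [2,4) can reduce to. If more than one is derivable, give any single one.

[0,4] S   <
  [0,1] "from" : S\N
  [1,4] S\(S\N)   >
    [1,2] "ate" : (S\(S\N))/S
    [2,4] S   >
      [2,3] "found" : S/PP
      [3,4] "city" : PP

S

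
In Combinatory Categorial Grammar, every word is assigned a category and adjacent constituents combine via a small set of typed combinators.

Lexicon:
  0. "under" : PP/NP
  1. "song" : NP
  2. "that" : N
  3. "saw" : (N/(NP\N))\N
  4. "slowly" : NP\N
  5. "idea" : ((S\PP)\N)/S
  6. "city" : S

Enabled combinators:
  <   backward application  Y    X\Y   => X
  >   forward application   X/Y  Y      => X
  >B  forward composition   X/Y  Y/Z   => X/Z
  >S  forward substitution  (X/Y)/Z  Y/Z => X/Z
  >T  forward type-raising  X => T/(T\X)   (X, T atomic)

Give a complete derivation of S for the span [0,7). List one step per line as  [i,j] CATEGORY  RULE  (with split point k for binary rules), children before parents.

[0,7] S   <
  [0,2] PP   >
    [0,1] "under" : PP/NP
    [1,2] "song" : NP
  [2,7] S\PP   <
    [2,5] N   >
      [2,4] N/(NP\N)   <
        [2,3] "that" : N
        [3,4] "saw" : (N/(NP\N))\N
      [4,5] "slowly" : NP\N
    [5,7] (S\PP)\N   >
      [5,6] "idea" : ((S\PP)\N)/S
      [6,7] "city" : S

[0,1] PP/NP  lex  "under"
[1,2] NP  lex  "song"
[0,2] PP  >  k=1
[2,3] N  lex  "that"
[3,4] (N/(NP\N))\N  lex  "saw"
[2,4] N/(NP\N)  <  k=3
[4,5] NP\N  lex  "slowly"
[2,5] N  >  k=4
[5,6] ((S\PP)\N)/S  lex  "idea"
[6,7] S  lex  "city"
[5,7] (S\PP)\N  >  k=6
[2,7] S\PP  <  k=5
[0,7] S  <  k=2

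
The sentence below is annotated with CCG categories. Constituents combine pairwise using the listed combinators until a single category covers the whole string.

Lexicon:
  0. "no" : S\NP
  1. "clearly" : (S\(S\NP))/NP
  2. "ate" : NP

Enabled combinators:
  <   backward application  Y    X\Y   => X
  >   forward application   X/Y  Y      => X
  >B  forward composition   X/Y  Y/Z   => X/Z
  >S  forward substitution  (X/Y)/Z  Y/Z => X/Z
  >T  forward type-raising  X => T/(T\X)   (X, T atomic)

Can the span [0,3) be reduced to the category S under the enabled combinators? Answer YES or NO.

[0,3] S   <
  [0,1] "no" : S\NP
  [1,3] S\(S\NP)   >
    [1,2] "clearly" : (S\(S\NP))/NP
    [2,3] "ate" : NP

YES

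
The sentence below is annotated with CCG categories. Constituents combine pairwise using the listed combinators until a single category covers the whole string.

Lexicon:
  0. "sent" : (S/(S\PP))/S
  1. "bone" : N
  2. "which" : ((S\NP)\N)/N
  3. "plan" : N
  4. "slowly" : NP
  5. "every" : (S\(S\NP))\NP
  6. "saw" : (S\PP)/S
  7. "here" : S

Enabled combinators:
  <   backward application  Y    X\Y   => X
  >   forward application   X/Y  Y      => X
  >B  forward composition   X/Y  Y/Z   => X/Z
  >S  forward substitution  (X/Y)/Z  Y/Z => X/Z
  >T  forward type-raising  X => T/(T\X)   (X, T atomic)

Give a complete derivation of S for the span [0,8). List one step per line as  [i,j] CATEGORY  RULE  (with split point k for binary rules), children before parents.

[0,8] S   >
  [0,6] S/(S\PP)   >
    [0,1] "sent" : (S/(S\PP))/S
    [1,6] S   <
      [1,4] S\NP   <
        [1,2] "bone" : N
        [2,4] (S\NP)\N   >
          [2,3] "which" : ((S\NP)\N)/N
          [3,4] "plan" : N
      [4,6] S\(S\NP)   <
        [4,5] "slowly" : NP
        [5,6] "every" : (S\(S\NP))\NP
  [6,8] S\PP   >
    [6,7] "saw" : (S\PP)/S
    [7,8] "here" : S

[0,1] (S/(S\PP))/S  lex  "sent"
[1,2] N  lex  "bone"
[2,3] ((S\NP)\N)/N  lex  "which"
[3,4] N  lex  "plan"
[2,4] (S\NP)\N  >  k=3
[1,4] S\NP  <  k=2
[4,5] NP  lex  "slowly"
[5,6] (S\(S\NP))\NP  lex  "every"
[4,6] S\(S\NP)  <  k=5
[1,6] S  <  k=4
[0,6] S/(S\PP)  >  k=1
[6,7] (S\PP)/S  lex  "saw"
[7,8] S  lex  "here"
[6,8] S\PP  >  k=7
[0,8] S  >  k=6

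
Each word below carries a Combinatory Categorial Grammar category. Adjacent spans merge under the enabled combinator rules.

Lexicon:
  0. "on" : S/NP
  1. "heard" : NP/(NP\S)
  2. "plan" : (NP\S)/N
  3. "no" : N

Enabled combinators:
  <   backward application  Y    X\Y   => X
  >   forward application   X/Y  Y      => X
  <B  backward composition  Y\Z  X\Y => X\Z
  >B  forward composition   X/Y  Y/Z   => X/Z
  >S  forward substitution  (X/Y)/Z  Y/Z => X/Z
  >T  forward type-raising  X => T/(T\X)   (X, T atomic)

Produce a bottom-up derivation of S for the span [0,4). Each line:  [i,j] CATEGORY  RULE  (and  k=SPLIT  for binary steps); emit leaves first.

[0,4] S   >
  [0,1] "on" : S/NP
  [1,4] NP   >
    [1,3] NP/N   >B
      [1,2] "heard" : NP/(NP\S)
      [2,3] "plan" : (NP\S)/N
    [3,4] "no" : N

[0,1] S/NP  lex  "on"
[1,2] NP/(NP\S)  lex  "heard"
[2,3] (NP\S)/N  lex  "plan"
[1,3] NP/N  >B  k=2
[3,4] N  lex  "no"
[1,4] NP  >  k=3
[0,4] S  >  k=1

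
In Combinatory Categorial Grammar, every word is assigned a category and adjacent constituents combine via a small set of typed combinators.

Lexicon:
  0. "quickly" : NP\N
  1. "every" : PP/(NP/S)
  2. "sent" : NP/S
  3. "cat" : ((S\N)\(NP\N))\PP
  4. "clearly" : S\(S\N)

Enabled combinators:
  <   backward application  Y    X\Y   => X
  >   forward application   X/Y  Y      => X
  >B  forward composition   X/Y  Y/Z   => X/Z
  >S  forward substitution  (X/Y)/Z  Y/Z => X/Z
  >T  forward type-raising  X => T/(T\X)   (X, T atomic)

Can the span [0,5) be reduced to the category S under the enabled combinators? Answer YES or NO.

YES

[0,5] S   <
  [0,4] S\N   <
    [0,1] "quickly" : NP\N
    [1,4] (S\N)\(NP\N)   <
      [1,3] PP   >
        [1,2] "every" : PP/(NP/S)
        [2,3] "sent" : NP/S
      [3,4] "cat" : ((S\N)\(NP\N))\PP
  [4,5] "clearly" : S\(S\N)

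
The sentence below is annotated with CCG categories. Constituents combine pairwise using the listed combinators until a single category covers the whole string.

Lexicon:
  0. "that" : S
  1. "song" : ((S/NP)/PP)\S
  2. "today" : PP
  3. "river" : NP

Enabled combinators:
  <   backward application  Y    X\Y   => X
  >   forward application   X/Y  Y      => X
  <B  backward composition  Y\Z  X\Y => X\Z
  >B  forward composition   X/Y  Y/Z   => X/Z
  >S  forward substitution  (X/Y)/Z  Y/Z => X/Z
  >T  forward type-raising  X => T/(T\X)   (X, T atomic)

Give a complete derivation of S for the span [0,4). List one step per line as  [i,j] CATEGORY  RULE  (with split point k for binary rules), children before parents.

[0,4] S   >
  [0,3] S/NP   >
    [0,2] (S/NP)/PP   <
      [0,1] "that" : S
      [1,2] "song" : ((S/NP)/PP)\S
    [2,3] "today" : PP
  [3,4] "river" : NP

[0,1] S  lex  "that"
[1,2] ((S/NP)/PP)\S  lex  "song"
[0,2] (S/NP)/PP  <  k=1
[2,3] PP  lex  "today"
[0,3] S/NP  >  k=2
[3,4] NP  lex  "river"
[0,4] S  >  k=3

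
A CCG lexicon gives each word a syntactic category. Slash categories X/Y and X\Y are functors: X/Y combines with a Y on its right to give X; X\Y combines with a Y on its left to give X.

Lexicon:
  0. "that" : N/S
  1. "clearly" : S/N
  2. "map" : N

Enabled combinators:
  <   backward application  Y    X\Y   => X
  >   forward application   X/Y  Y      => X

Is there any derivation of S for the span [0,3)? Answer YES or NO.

N/S S/N N
CKY chart[0,3] = {N}; S ∉ chart

NO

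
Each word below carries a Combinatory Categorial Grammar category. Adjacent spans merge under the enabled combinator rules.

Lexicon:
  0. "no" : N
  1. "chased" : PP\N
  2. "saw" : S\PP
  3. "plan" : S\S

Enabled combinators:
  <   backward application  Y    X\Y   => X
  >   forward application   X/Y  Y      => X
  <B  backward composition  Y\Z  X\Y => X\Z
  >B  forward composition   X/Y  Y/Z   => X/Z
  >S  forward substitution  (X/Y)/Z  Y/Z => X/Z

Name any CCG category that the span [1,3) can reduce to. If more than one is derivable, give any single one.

S\N

[0,4] S   <
  [0,1] "no" : N
  [1,4] S\N   <B
    [1,3] S\N   <B
      [1,2] "chased" : PP\N
      [2,3] "saw" : S\PP
    [3,4] "plan" : S\S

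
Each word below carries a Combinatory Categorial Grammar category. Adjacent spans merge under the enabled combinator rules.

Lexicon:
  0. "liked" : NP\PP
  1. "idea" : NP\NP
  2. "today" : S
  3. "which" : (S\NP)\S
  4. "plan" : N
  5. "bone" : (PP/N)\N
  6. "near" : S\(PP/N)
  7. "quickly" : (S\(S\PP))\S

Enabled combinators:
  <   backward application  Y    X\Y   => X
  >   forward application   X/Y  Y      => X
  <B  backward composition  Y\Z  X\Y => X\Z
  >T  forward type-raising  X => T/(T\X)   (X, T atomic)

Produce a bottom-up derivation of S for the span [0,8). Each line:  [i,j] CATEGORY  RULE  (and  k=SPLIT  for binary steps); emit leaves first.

[0,8] S   <
  [0,4] S\PP   <B
    [0,1] "liked" : NP\PP
    [1,4] S\NP   <B
      [1,2] "idea" : NP\NP
      [2,4] S\NP   <
        [2,3] "today" : S
        [3,4] "which" : (S\NP)\S
  [4,8] S\(S\PP)   <
    [4,7] S   >
      [4,5] S/(S\N)   >T
        [4,5] "plan" : N
      [5,7] S\N   <B
        [5,6] "bone" : (PP/N)\N
        [6,7] "near" : S\(PP/N)
    [7,8] "quickly" : (S\(S\PP))\S

[0,1] NP\PP  lex  "liked"
[1,2] NP\NP  lex  "idea"
[2,3] S  lex  "today"
[3,4] (S\NP)\S  lex  "which"
[2,4] S\NP  <  k=3
[1,4] S\NP  <B  k=2
[0,4] S\PP  <B  k=1
[4,5] N  lex  "plan"
[4,5] S/(S\N)  >T
[5,6] (PP/N)\N  lex  "bone"
[6,7] S\(PP/N)  lex  "near"
[5,7] S\N  <B  k=6
[4,7] S  >  k=5
[7,8] (S\(S\PP))\S  lex  "quickly"
[4,8] S\(S\PP)  <  k=7
[0,8] S  <  k=4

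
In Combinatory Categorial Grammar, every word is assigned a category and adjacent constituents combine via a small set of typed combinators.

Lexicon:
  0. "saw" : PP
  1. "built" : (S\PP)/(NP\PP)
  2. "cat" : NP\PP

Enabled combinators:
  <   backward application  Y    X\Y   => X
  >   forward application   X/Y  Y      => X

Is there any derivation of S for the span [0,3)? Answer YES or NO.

[0,3] S   <
  [0,1] "saw" : PP
  [1,3] S\PP   >
    [1,2] "built" : (S\PP)/(NP\PP)
    [2,3] "cat" : NP\PP

YES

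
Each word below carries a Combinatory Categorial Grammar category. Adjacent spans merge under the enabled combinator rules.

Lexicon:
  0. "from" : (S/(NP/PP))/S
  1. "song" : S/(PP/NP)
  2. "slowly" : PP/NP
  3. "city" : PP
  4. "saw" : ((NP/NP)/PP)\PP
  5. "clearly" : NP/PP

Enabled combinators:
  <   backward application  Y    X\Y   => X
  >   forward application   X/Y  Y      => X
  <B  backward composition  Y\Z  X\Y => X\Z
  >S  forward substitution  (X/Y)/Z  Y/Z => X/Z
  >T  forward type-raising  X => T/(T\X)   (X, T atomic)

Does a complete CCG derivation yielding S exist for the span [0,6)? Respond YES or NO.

[0,6] S   >
  [0,3] S/(NP/PP)   >
    [0,1] "from" : (S/(NP/PP))/S
    [1,3] S   >
      [1,2] "song" : S/(PP/NP)
      [2,3] "slowly" : PP/NP
  [3,6] NP/PP   >S
    [3,5] (NP/NP)/PP   <
      [3,4] "city" : PP
      [4,5] "saw" : ((NP/NP)/PP)\PP
    [5,6] "clearly" : NP/PP

YES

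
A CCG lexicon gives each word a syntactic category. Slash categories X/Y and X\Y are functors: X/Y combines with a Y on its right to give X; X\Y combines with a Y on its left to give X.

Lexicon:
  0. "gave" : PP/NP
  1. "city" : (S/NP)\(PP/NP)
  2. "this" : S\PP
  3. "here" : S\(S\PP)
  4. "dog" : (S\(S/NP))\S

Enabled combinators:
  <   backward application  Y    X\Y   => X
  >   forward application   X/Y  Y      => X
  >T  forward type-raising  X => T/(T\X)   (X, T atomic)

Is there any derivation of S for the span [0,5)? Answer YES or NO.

YES

[0,5] S   <
  [0,2] S/NP   <
    [0,1] "gave" : PP/NP
    [1,2] "city" : (S/NP)\(PP/NP)
  [2,5] S\(S/NP)   <
    [2,4] S   <
      [2,3] "this" : S\PP
      [3,4] "here" : S\(S\PP)
    [4,5] "dog" : (S\(S/NP))\S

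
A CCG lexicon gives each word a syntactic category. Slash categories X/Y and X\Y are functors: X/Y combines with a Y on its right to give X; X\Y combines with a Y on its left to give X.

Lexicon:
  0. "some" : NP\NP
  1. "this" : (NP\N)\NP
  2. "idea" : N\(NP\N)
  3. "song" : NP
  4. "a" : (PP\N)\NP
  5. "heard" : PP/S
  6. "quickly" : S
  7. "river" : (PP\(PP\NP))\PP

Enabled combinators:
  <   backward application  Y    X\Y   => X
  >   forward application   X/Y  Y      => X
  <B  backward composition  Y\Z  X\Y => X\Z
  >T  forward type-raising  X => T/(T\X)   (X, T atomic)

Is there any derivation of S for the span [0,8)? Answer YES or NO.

NP\NP (NP\N)\NP N\(NP\N) NP (PP\N)\NP PP/S S (PP\(PP\NP))\PP
CKY chart[0,8] = {N/(N\PP), NP/(NP\PP), PP, PP/(PP\PP), S/(S\PP)}; S ∉ chart

NO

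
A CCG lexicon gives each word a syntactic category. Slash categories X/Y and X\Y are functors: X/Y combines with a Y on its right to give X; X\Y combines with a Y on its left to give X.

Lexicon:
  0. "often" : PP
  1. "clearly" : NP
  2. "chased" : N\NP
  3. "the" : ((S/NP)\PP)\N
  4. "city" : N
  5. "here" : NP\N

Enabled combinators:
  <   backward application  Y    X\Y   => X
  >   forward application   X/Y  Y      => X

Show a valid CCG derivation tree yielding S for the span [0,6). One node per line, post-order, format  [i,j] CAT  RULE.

[0,6] S   >
  [0,4] S/NP   <
    [0,1] "often" : PP
    [1,4] (S/NP)\PP   <
      [1,3] N   <
        [1,2] "clearly" : NP
        [2,3] "chased" : N\NP
      [3,4] "the" : ((S/NP)\PP)\N
  [4,6] NP   <
    [4,5] "city" : N
    [5,6] "here" : NP\N

[0,1] PP  lex  "often"
[1,2] NP  lex  "clearly"
[2,3] N\NP  lex  "chased"
[1,3] N  <  k=2
[3,4] ((S/NP)\PP)\N  lex  "the"
[1,4] (S/NP)\PP  <  k=3
[0,4] S/NP  <  k=1
[4,5] N  lex  "city"
[5,6] NP\N  lex  "here"
[4,6] NP  <  k=5
[0,6] S  >  k=4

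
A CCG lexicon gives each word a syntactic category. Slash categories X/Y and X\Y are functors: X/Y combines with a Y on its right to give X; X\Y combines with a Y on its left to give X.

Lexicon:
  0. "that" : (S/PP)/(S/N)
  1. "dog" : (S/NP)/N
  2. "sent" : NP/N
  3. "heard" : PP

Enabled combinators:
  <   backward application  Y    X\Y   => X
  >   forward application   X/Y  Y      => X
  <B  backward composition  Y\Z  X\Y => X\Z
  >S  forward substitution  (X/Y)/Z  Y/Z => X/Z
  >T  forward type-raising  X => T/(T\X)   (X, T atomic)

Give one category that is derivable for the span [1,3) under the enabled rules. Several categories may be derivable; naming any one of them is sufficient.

S/N

[0,4] S   >
  [0,3] S/PP   >
    [0,1] "that" : (S/PP)/(S/N)
    [1,3] S/N   >S
      [1,2] "dog" : (S/NP)/N
      [2,3] "sent" : NP/N
  [3,4] "heard" : PP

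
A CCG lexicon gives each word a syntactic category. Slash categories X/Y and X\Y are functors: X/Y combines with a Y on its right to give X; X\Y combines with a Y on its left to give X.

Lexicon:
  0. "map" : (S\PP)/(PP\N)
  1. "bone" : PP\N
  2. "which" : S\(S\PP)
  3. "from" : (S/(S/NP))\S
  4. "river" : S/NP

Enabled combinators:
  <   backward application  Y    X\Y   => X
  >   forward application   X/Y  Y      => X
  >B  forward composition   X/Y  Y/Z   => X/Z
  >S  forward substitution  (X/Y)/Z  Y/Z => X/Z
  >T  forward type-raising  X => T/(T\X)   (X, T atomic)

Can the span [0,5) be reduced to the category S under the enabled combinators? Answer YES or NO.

YES

[0,5] S   >
  [0,4] S/(S/NP)   <
    [0,3] S   <
      [0,2] S\PP   >
        [0,1] "map" : (S\PP)/(PP\N)
        [1,2] "bone" : PP\N
      [2,3] "which" : S\(S\PP)
    [3,4] "from" : (S/(S/NP))\S
  [4,5] "river" : S/NP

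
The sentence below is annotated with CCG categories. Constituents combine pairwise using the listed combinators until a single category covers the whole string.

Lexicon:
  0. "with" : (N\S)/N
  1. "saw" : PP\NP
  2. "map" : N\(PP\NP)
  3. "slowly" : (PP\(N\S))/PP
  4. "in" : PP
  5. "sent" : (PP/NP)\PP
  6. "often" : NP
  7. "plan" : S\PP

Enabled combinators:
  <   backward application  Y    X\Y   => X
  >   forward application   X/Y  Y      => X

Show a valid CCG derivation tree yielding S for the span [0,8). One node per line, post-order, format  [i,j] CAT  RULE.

[0,8] S   <
  [0,7] PP   <
    [0,3] N\S   >
      [0,1] "with" : (N\S)/N
      [1,3] N   <
        [1,2] "saw" : PP\NP
        [2,3] "map" : N\(PP\NP)
    [3,7] PP\(N\S)   >
      [3,4] "slowly" : (PP\(N\S))/PP
      [4,7] PP   >
        [4,6] PP/NP   <
          [4,5] "in" : PP
          [5,6] "sent" : (PP/NP)\PP
        [6,7] "often" : NP
  [7,8] "plan" : S\PP

[0,1] (N\S)/N  lex  "with"
[1,2] PP\NP  lex  "saw"
[2,3] N\(PP\NP)  lex  "map"
[1,3] N  <  k=2
[0,3] N\S  >  k=1
[3,4] (PP\(N\S))/PP  lex  "slowly"
[4,5] PP  lex  "in"
[5,6] (PP/NP)\PP  lex  "sent"
[4,6] PP/NP  <  k=5
[6,7] NP  lex  "often"
[4,7] PP  >  k=6
[3,7] PP\(N\S)  >  k=4
[0,7] PP  <  k=3
[7,8] S\PP  lex  "plan"
[0,8] S  <  k=7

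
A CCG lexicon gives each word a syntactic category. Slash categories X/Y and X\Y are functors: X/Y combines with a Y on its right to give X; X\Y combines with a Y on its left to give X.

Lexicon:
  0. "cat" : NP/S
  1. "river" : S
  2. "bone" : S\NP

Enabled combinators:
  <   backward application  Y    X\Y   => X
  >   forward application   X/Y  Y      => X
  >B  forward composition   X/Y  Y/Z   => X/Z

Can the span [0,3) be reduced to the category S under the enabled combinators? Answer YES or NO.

[0,3] S   <
  [0,2] NP   >
    [0,1] "cat" : NP/S
    [1,2] "river" : S
  [2,3] "bone" : S\NP

YES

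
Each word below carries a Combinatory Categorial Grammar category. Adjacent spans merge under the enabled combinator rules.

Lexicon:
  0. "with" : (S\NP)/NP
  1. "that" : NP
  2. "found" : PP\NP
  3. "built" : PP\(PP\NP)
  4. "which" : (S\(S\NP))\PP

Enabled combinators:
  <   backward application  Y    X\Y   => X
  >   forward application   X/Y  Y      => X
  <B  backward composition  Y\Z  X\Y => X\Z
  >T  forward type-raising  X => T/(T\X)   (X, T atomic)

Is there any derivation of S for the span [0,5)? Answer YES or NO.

YES

[0,5] S   <
  [0,2] S\NP   >
    [0,1] "with" : (S\NP)/NP
    [1,2] "that" : NP
  [2,5] S\(S\NP)   <
    [2,4] PP   <
      [2,3] "found" : PP\NP
      [3,4] "built" : PP\(PP\NP)
    [4,5] "which" : (S\(S\NP))\PP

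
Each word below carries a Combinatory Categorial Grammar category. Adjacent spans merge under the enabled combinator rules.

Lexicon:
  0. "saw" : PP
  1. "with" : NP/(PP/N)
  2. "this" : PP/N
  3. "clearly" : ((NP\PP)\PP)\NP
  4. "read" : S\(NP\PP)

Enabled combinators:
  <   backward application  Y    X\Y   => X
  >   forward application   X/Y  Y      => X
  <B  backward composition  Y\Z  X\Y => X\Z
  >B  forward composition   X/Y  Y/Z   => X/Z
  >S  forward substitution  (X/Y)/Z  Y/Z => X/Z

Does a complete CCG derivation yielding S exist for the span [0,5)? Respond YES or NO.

[0,5] S   <
  [0,1] "saw" : PP
  [1,5] S\PP   <B
    [1,4] (NP\PP)\PP   <
      [1,3] NP   >
        [1,2] "with" : NP/(PP/N)
        [2,3] "this" : PP/N
      [3,4] "clearly" : ((NP\PP)\PP)\NP
    [4,5] "read" : S\(NP\PP)

YES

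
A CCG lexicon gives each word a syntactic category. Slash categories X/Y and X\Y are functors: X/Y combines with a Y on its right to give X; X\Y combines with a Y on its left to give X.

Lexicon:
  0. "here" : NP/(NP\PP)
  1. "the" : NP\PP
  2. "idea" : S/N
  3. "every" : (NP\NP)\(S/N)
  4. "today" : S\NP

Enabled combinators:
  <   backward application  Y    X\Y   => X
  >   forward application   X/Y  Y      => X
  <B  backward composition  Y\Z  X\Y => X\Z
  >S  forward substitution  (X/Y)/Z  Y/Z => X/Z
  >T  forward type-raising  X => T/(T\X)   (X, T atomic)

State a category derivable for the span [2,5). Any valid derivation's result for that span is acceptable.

S\NP

[0,5] S   <
  [0,2] NP   >
    [0,1] "here" : NP/(NP\PP)
    [1,2] "the" : NP\PP
  [2,5] S\NP   <B
    [2,4] NP\NP   <
      [2,3] "idea" : S/N
      [3,4] "every" : (NP\NP)\(S/N)
    [4,5] "today" : S\NP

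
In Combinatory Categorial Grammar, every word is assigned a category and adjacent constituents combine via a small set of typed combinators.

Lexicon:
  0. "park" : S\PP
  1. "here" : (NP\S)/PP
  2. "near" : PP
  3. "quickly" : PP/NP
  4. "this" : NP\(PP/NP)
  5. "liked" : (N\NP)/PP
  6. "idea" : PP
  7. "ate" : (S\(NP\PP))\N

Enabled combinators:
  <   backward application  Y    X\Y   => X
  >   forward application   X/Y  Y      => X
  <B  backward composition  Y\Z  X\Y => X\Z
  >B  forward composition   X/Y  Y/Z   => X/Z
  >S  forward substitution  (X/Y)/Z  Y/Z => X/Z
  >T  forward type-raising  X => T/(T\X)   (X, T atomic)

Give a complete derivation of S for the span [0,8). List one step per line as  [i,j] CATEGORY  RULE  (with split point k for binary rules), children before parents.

[0,1] S\PP  lex  "park"
[1,2] (NP\S)/PP  lex  "here"
[2,3] PP  lex  "near"
[1,3] NP\S  >  k=2
[0,3] NP\PP  <B  k=1
[3,4] PP/NP  lex  "quickly"
[4,5] NP\(PP/NP)  lex  "this"
[3,5] NP  <  k=4
[5,6] (N\NP)/PP  lex  "liked"
[6,7] PP  lex  "idea"
[5,7] N\NP  >  k=6
[3,7] N  <  k=5
[7,8] (S\(NP\PP))\N  lex  "ate"
[3,8] S\(NP\PP)  <  k=7
[0,8] S  <  k=3

[0,8] S   <
  [0,3] NP\PP   <B
    [0,1] "park" : S\PP
    [1,3] NP\S   >
      [1,2] "here" : (NP\S)/PP
      [2,3] "near" : PP
  [3,8] S\(NP\PP)   <
    [3,7] N   <
      [3,5] NP   <
        [3,4] "quickly" : PP/NP
        [4,5] "this" : NP\(PP/NP)
      [5,7] N\NP   >
        [5,6] "liked" : (N\NP)/PP
        [6,7] "idea" : PP
    [7,8] "ate" : (S\(NP\PP))\N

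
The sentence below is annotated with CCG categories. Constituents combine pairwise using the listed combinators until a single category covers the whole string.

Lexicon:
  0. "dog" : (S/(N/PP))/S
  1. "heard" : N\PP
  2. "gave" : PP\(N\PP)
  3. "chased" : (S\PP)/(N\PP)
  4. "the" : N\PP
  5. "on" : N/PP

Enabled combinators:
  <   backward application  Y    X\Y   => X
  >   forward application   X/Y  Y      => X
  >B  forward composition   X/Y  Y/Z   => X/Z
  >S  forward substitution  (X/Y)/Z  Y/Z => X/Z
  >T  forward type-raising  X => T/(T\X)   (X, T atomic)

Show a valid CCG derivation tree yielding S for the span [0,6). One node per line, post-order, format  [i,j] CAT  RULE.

[0,1] (S/(N/PP))/S  lex  "dog"
[1,2] N\PP  lex  "heard"
[2,3] PP\(N\PP)  lex  "gave"
[1,3] PP  <  k=2
[3,4] (S\PP)/(N\PP)  lex  "chased"
[4,5] N\PP  lex  "the"
[3,5] S\PP  >  k=4
[1,5] S  <  k=3
[0,5] S/(N/PP)  >  k=1
[5,6] N/PP  lex  "on"
[0,6] S  >  k=5

[0,6] S   >
  [0,5] S/(N/PP)   >
    [0,1] "dog" : (S/(N/PP))/S
    [1,5] S   <
      [1,3] PP   <
        [1,2] "heard" : N\PP
        [2,3] "gave" : PP\(N\PP)
      [3,5] S\PP   >
        [3,4] "chased" : (S\PP)/(N\PP)
        [4,5] "the" : N\PP
  [5,6] "on" : N/PP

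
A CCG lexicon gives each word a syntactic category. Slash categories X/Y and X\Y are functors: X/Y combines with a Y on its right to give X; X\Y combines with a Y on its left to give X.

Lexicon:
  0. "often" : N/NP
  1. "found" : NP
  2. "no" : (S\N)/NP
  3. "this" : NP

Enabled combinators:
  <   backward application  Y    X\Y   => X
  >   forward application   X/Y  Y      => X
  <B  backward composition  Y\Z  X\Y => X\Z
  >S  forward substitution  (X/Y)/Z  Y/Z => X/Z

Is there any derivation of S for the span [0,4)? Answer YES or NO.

YES

[0,4] S   <
  [0,2] N   >
    [0,1] "often" : N/NP
    [1,2] "found" : NP
  [2,4] S\N   >
    [2,3] "no" : (S\N)/NP
    [3,4] "this" : NP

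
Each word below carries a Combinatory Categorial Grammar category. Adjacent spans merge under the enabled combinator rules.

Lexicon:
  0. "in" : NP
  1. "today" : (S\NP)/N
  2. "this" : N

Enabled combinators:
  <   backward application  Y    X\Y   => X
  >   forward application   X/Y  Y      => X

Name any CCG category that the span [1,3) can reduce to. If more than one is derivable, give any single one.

S\NP

[0,3] S   <
  [0,1] "in" : NP
  [1,3] S\NP   >
    [1,2] "today" : (S\NP)/N
    [2,3] "this" : N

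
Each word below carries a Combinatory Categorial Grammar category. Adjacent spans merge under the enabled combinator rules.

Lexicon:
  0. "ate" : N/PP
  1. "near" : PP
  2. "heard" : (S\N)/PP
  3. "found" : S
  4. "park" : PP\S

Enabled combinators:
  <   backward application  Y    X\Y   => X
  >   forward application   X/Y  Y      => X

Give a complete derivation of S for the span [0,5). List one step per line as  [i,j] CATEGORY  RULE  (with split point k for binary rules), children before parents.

[0,1] N/PP  lex  "ate"
[1,2] PP  lex  "near"
[0,2] N  >  k=1
[2,3] (S\N)/PP  lex  "heard"
[3,4] S  lex  "found"
[4,5] PP\S  lex  "park"
[3,5] PP  <  k=4
[2,5] S\N  >  k=3
[0,5] S  <  k=2

[0,5] S   <
  [0,2] N   >
    [0,1] "ate" : N/PP
    [1,2] "near" : PP
  [2,5] S\N   >
    [2,3] "heard" : (S\N)/PP
    [3,5] PP   <
      [3,4] "found" : S
      [4,5] "park" : PP\S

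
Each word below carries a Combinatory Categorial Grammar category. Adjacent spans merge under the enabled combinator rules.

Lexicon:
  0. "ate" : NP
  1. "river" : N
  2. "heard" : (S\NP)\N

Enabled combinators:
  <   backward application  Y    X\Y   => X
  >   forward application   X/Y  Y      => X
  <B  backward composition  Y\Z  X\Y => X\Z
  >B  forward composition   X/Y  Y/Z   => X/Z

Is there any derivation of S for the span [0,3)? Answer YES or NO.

[0,3] S   <
  [0,1] "ate" : NP
  [1,3] S\NP   <
    [1,2] "river" : N
    [2,3] "heard" : (S\NP)\N

YES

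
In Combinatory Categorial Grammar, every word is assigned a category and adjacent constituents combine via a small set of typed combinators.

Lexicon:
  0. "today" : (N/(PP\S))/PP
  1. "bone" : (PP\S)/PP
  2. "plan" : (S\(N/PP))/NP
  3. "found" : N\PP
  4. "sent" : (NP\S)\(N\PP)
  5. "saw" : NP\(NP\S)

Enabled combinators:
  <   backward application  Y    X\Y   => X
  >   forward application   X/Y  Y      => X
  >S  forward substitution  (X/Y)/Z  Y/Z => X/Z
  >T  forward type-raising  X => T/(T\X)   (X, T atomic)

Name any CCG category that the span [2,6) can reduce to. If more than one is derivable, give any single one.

S\(N/PP)

[0,6] S   <
  [0,2] N/PP   >S
    [0,1] "today" : (N/(PP\S))/PP
    [1,2] "bone" : (PP\S)/PP
  [2,6] S\(N/PP)   >
    [2,3] "plan" : (S\(N/PP))/NP
    [3,6] NP   <
      [3,5] NP\S   <
        [3,4] "found" : N\PP
        [4,5] "sent" : (NP\S)\(N\PP)
      [5,6] "saw" : NP\(NP\S)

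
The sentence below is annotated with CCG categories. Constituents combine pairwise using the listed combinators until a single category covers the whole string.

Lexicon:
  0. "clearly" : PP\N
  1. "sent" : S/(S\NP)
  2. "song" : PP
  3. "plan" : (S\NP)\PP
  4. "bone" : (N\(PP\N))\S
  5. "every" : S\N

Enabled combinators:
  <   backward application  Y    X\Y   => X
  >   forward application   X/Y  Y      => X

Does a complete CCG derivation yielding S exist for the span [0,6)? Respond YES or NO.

[0,6] S   <
  [0,5] N   <
    [0,1] "clearly" : PP\N
    [1,5] N\(PP\N)   <
      [1,4] S   >
        [1,2] "sent" : S/(S\NP)
        [2,4] S\NP   <
          [2,3] "song" : PP
          [3,4] "plan" : (S\NP)\PP
      [4,5] "bone" : (N\(PP\N))\S
  [5,6] "every" : S\N

YES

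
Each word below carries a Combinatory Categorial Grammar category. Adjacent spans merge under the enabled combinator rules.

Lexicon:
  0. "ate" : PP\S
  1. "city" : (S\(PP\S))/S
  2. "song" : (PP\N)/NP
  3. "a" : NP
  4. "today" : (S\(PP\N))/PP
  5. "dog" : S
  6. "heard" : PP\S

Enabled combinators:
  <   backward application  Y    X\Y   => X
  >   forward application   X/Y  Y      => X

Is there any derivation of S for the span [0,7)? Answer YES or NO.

YES

[0,7] S   <
  [0,1] "ate" : PP\S
  [1,7] S\(PP\S)   >
    [1,2] "city" : (S\(PP\S))/S
    [2,7] S   <
      [2,4] PP\N   >
        [2,3] "song" : (PP\N)/NP
        [3,4] "a" : NP
      [4,7] S\(PP\N)   >
        [4,5] "today" : (S\(PP\N))/PP
        [5,7] PP   <
          [5,6] "dog" : S
          [6,7] "heard" : PP\S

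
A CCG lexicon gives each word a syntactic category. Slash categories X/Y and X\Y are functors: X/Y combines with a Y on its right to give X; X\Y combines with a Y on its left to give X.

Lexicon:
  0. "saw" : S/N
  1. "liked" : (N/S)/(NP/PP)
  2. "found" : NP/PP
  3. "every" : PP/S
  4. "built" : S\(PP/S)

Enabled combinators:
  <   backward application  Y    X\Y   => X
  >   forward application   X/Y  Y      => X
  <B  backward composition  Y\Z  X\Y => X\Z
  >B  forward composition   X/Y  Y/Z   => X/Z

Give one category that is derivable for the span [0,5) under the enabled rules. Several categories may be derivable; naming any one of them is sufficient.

[0,5] S   >
  [0,1] "saw" : S/N
  [1,5] N   >
    [1,3] N/S   >
      [1,2] "liked" : (N/S)/(NP/PP)
      [2,3] "found" : NP/PP
    [3,5] S   <
      [3,4] "every" : PP/S
      [4,5] "built" : S\(PP/S)

S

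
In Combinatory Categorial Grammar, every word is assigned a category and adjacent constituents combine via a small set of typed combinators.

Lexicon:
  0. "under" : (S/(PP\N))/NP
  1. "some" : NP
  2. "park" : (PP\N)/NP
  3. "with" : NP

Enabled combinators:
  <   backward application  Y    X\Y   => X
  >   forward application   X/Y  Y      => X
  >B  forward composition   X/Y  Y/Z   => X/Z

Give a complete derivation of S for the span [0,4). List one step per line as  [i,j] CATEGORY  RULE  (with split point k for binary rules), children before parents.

[0,1] (S/(PP\N))/NP  lex  "under"
[1,2] NP  lex  "some"
[0,2] S/(PP\N)  >  k=1
[2,3] (PP\N)/NP  lex  "park"
[0,3] S/NP  >B  k=2
[3,4] NP  lex  "with"
[0,4] S  >  k=3

[0,4] S   >
  [0,3] S/NP   >B
    [0,2] S/(PP\N)   >
      [0,1] "under" : (S/(PP\N))/NP
      [1,2] "some" : NP
    [2,3] "park" : (PP\N)/NP
  [3,4] "with" : NP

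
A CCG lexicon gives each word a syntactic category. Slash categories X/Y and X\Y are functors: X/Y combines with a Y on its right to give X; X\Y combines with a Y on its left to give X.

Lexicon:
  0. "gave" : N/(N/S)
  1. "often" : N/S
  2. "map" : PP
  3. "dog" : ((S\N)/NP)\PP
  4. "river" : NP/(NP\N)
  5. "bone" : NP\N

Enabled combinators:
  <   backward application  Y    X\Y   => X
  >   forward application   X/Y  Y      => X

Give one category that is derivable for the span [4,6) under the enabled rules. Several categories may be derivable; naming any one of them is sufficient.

NP

[0,6] S   <
  [0,2] N   >
    [0,1] "gave" : N/(N/S)
    [1,2] "often" : N/S
  [2,6] S\N   >
    [2,4] (S\N)/NP   <
      [2,3] "map" : PP
      [3,4] "dog" : ((S\N)/NP)\PP
    [4,6] NP   >
      [4,5] "river" : NP/(NP\N)
      [5,6] "bone" : NP\N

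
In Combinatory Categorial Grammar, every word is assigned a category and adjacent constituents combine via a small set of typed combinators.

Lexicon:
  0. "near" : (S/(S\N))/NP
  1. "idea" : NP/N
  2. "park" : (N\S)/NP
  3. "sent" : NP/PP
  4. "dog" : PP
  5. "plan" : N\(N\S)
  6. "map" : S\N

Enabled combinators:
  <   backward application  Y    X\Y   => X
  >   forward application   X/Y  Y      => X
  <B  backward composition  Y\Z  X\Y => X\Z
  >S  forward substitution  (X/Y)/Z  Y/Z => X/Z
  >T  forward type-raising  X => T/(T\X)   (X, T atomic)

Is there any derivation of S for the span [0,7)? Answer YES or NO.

[0,7] S   >
  [0,6] S/(S\N)   >
    [0,1] "near" : (S/(S\N))/NP
    [1,6] NP   >
      [1,2] "idea" : NP/N
      [2,6] N   <
        [2,5] N\S   >
          [2,3] "park" : (N\S)/NP
          [3,5] NP   >
            [3,4] "sent" : NP/PP
            [4,5] "dog" : PP
        [5,6] "plan" : N\(N\S)
  [6,7] "map" : S\N

YES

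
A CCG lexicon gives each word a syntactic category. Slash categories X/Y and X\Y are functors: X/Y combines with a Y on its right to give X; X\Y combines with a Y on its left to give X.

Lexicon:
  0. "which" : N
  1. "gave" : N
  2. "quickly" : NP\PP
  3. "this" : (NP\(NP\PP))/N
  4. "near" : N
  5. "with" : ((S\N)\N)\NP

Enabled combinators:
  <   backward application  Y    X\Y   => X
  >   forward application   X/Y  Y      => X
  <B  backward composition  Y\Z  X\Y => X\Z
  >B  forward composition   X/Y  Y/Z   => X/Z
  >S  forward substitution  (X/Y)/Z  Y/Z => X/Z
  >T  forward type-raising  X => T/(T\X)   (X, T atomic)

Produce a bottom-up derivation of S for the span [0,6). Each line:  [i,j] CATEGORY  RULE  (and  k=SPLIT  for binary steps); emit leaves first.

[0,6] S   >
  [0,1] S/(S\N)   >T
    [0,1] "which" : N
  [1,6] S\N   <
    [1,2] "gave" : N
    [2,6] (S\N)\N   <
      [2,5] NP   <
        [2,3] "quickly" : NP\PP
        [3,5] NP\(NP\PP)   >
          [3,4] "this" : (NP\(NP\PP))/N
          [4,5] "near" : N
      [5,6] "with" : ((S\N)\N)\NP

[0,1] N  lex  "which"
[0,1] S/(S\N)  >T
[1,2] N  lex  "gave"
[2,3] NP\PP  lex  "quickly"
[3,4] (NP\(NP\PP))/N  lex  "this"
[4,5] N  lex  "near"
[3,5] NP\(NP\PP)  >  k=4
[2,5] NP  <  k=3
[5,6] ((S\N)\N)\NP  lex  "with"
[2,6] (S\N)\N  <  k=5
[1,6] S\N  <  k=2
[0,6] S  >  k=1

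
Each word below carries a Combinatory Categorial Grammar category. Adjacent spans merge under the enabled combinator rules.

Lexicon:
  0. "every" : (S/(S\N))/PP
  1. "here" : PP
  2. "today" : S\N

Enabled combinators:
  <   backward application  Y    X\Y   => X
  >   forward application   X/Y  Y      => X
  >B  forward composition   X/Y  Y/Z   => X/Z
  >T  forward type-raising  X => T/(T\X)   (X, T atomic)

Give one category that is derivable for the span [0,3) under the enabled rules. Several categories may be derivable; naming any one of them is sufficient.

[0,3] S   >
  [0,2] S/(S\N)   >
    [0,1] "every" : (S/(S\N))/PP
    [1,2] "here" : PP
  [2,3] "today" : S\N

S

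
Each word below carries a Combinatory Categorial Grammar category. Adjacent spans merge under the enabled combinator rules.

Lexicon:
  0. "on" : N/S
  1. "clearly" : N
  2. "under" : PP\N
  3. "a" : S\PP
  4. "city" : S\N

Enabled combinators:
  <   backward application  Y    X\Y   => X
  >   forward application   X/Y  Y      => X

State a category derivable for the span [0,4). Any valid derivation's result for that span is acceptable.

[0,5] S   <
  [0,4] N   >
    [0,1] "on" : N/S
    [1,4] S   <
      [1,3] PP   <
        [1,2] "clearly" : N
        [2,3] "under" : PP\N
      [3,4] "a" : S\PP
  [4,5] "city" : S\N

N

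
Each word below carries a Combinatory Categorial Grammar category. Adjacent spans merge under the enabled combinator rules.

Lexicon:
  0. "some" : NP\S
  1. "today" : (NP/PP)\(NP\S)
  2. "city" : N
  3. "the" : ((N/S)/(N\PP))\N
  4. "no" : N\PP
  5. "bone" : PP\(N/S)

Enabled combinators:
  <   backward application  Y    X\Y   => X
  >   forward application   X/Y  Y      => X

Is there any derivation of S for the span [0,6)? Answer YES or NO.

NO

NP\S (NP/PP)\(NP\S) N ((N/S)/(N\PP))\N N\PP PP\(N/S)
CKY chart[0,6] = {NP}; S ∉ chart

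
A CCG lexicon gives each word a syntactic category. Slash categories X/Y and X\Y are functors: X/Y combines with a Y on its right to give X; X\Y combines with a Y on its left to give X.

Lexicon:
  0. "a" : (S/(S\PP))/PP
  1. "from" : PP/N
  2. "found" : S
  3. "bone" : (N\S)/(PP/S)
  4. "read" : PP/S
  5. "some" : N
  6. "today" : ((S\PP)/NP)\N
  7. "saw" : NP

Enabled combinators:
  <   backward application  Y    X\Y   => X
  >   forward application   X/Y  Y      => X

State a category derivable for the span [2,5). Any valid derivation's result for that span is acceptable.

[0,8] S   >
  [0,5] S/(S\PP)   >
    [0,1] "a" : (S/(S\PP))/PP
    [1,5] PP   >
      [1,2] "from" : PP/N
      [2,5] N   <
        [2,3] "found" : S
        [3,5] N\S   >
          [3,4] "bone" : (N\S)/(PP/S)
          [4,5] "read" : PP/S
  [5,8] S\PP   >
    [5,7] (S\PP)/NP   <
      [5,6] "some" : N
      [6,7] "today" : ((S\PP)/NP)\N
    [7,8] "saw" : NP

N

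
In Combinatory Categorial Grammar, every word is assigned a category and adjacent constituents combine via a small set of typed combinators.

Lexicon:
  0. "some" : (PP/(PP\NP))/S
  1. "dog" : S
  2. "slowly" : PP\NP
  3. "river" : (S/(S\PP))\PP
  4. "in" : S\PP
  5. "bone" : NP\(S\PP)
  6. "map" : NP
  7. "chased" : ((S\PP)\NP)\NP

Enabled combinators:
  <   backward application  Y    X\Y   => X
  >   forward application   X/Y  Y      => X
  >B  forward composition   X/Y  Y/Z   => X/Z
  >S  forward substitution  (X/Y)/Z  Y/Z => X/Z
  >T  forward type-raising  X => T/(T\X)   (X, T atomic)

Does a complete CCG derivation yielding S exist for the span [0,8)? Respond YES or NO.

[0,8] S   >
  [0,4] S/(S\PP)   <
    [0,3] PP   >
      [0,2] PP/(PP\NP)   >
        [0,1] "some" : (PP/(PP\NP))/S
        [1,2] "dog" : S
      [2,3] "slowly" : PP\NP
    [3,4] "river" : (S/(S\PP))\PP
  [4,8] S\PP   <
    [4,6] NP   <
      [4,5] "in" : S\PP
      [5,6] "bone" : NP\(S\PP)
    [6,8] (S\PP)\NP   <
      [6,7] "map" : NP
      [7,8] "chased" : ((S\PP)\NP)\NP

YES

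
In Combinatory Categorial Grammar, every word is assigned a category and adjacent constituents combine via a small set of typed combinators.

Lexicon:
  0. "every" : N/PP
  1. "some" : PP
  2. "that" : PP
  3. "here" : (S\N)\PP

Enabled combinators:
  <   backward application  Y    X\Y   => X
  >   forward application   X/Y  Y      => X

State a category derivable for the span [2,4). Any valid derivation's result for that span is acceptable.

[0,4] S   <
  [0,2] N   >
    [0,1] "every" : N/PP
    [1,2] "some" : PP
  [2,4] S\N   <
    [2,3] "that" : PP
    [3,4] "here" : (S\N)\PP

S\N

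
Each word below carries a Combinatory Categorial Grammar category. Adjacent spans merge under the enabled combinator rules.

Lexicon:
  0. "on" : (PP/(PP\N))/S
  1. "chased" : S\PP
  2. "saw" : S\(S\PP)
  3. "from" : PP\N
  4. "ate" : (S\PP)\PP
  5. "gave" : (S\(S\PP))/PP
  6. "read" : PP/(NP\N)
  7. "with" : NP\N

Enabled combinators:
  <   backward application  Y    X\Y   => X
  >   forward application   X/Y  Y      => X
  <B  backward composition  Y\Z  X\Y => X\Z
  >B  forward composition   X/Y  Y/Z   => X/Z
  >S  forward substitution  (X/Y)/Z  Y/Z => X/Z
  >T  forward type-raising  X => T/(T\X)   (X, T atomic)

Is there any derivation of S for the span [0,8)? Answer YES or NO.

[0,8] S   <
  [0,5] S\PP   <
    [0,4] PP   >
      [0,3] PP/(PP\N)   >
        [0,1] "on" : (PP/(PP\N))/S
        [1,3] S   <
          [1,2] "chased" : S\PP
          [2,3] "saw" : S\(S\PP)
      [3,4] "from" : PP\N
    [4,5] "ate" : (S\PP)\PP
  [5,8] S\(S\PP)   >
    [5,6] "gave" : (S\(S\PP))/PP
    [6,8] PP   >
      [6,7] "read" : PP/(NP\N)
      [7,8] "with" : NP\N

YES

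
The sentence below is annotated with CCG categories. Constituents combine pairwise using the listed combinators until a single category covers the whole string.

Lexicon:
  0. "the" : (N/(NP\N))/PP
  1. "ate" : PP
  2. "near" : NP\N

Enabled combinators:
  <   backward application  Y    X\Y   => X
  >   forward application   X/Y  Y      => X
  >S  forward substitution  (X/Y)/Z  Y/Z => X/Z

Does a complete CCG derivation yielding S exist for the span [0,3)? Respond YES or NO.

(N/(NP\N))/PP PP NP\N
CKY chart[0,3] = {N}; S ∉ chart

NO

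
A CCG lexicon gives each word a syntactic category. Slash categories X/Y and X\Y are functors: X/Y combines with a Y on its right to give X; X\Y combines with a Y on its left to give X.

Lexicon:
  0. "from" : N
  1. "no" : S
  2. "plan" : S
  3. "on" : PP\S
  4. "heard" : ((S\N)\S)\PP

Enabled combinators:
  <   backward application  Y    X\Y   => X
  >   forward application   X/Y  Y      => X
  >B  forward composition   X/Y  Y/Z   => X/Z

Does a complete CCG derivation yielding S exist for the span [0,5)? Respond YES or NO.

[0,5] S   <
  [0,1] "from" : N
  [1,5] S\N   <
    [1,2] "no" : S
    [2,5] (S\N)\S   <
      [2,4] PP   <
        [2,3] "plan" : S
        [3,4] "on" : PP\S
      [4,5] "heard" : ((S\N)\S)\PP

YES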